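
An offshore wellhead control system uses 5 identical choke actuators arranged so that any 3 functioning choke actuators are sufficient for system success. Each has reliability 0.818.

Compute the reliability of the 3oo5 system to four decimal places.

0.9550

R = Σ_{i=3}^{5} C(5,i) p^i (1−p)^{5−i} with p = 0.818
C(5,3)·0.818^3·0.182^2 = 0.181302
C(5,4)·0.818^4·0.182^1 = 0.407432
C(5,5)·0.818^5·0.182^0 = 0.366241
Sum = 0.9550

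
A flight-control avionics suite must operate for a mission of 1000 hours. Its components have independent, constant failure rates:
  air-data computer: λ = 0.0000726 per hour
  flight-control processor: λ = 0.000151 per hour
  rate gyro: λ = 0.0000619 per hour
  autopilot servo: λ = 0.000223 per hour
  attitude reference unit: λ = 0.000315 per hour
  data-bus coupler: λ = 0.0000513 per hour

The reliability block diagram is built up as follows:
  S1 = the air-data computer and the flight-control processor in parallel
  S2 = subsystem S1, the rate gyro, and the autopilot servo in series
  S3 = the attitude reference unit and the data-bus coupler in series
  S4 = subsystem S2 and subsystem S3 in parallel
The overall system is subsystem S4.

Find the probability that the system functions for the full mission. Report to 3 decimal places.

0.922

R(air-data computer) = exp(−0.0000726 × 1000) = 0.92997
R(flight-control processor) = exp(−0.000151 × 1000) = 0.85985
R(rate gyro) = exp(−0.0000619 × 1000) = 0.93998
R(autopilot servo) = exp(−0.000223 × 1000) = 0.80011
R(attitude reference unit) = exp(−0.000315 × 1000) = 0.72979
R(data-bus coupler) = exp(−0.0000513 × 1000) = 0.94999
Parallel (air-data computer and flight-control processor): 1 − (1 − 0.92997)(1 − 0.85985) = 0.99019
Series ([0.99019], rate gyro, and autopilot servo): 0.99019 × 0.93998 × 0.80011 = 0.74471
Series (attitude reference unit and data-bus coupler): 0.72979 × 0.94999 = 0.69329
Parallel ([0.74471] and [0.69329]): 1 − (1 − 0.74471)(1 − 0.69329) = 0.922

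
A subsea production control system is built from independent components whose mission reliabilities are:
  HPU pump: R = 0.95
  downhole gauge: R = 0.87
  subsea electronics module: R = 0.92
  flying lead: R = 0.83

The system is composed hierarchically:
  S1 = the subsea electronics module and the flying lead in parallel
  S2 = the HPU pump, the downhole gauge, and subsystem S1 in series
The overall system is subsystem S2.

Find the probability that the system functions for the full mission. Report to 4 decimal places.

0.8153

Parallel (subsea electronics module and flying lead): 1 − (1 − 0.920000)(1 − 0.830000) = 0.986400
Series (HPU pump, downhole gauge, and [0.986400]): 0.950000 × 0.870000 × 0.986400 = 0.8153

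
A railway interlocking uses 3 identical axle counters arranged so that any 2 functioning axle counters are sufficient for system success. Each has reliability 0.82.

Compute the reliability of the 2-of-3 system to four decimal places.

R = Σ_{i=2}^{3} C(3,i) p^i (1−p)^{3−i} with p = 0.82
C(3,2)·0.82^2·0.18^1 = 0.363096
C(3,3)·0.82^3·0.18^0 = 0.551368
Sum = 0.9145

0.9145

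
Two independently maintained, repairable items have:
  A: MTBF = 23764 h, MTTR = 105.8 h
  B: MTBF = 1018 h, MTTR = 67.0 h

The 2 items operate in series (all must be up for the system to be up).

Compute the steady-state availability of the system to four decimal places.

A(A) = MTBF/(MTBF+MTTR) = 23764/(23764+105.8) = 0.995568
A(B) = MTBF/(MTBF+MTTR) = 1018/(1018+67.0) = 0.938249
Series availability: 0.995568 × 0.938249 = 0.9341

0.9341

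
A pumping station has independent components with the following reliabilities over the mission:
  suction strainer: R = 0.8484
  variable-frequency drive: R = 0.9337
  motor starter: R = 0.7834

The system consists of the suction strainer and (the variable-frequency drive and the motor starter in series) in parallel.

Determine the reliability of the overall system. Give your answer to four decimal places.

0.9593

Series (variable-frequency drive and motor starter): 0.933700 × 0.783400 = 0.731461
Parallel (suction strainer and [0.731461]): 1 − (1 − 0.848400)(1 − 0.731461) = 0.9593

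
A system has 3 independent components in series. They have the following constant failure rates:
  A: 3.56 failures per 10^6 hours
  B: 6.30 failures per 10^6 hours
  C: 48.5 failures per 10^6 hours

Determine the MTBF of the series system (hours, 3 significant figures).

Series of exponential components: λ_sys = Σ λ_i
λ_sys = 0.00000356 + 0.00000630 + 0.0000485 = 5.8360e-05 /h
MTBF = 1 / λ_sys = 17100 h

17100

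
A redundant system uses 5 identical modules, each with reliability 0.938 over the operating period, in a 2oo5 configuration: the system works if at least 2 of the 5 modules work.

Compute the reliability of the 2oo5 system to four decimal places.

R = Σ_{i=2}^{5} C(5,i) p^i (1−p)^{5−i} with p = 0.938
C(5,2)·0.938^2·0.062^3 = 0.002097
C(5,3)·0.938^3·0.062^2 = 0.031724
C(5,4)·0.938^4·0.062^1 = 0.239979
C(5,5)·0.938^5·0.062^0 = 0.726130
Sum = 0.9999

0.9999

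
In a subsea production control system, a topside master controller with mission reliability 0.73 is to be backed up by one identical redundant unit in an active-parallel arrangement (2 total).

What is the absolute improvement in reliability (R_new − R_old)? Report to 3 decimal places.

R_before = 0.73
R_after = 1 − (1 − 0.73)^2 = 0.927
ΔR = 0.927 − 0.73 = 0.197

0.197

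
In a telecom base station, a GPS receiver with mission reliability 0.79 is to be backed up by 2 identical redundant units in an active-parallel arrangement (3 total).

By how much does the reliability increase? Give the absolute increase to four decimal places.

0.2007

R_before = 0.79
R_after = 1 − (1 − 0.79)^3 = 0.9907
ΔR = 0.9907 − 0.79 = 0.2007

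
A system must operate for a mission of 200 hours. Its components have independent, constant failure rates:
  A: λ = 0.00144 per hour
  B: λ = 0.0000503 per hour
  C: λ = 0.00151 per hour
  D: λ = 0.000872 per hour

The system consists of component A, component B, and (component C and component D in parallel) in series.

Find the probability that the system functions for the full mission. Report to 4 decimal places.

0.7113

R(A) = exp(−0.00144 × 200) = 0.749762
R(B) = exp(−0.0000503 × 200) = 0.989990
R(C) = exp(−0.00151 × 200) = 0.739338
R(D) = exp(−0.000872 × 200) = 0.839961
Parallel (C and D): 1 − (1 − 0.739338)(1 − 0.839961) = 0.958284
Series (A, B, and [0.958284]): 0.749762 × 0.989990 × 0.958284 = 0.7113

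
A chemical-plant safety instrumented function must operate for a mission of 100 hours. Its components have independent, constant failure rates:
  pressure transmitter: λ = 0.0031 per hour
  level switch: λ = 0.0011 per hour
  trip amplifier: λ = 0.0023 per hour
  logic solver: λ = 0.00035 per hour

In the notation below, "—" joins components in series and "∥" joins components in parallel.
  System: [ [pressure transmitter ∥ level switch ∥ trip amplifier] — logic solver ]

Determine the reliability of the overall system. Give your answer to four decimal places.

R(pressure transmitter) = exp(−0.0031 × 100) = 0.733447
R(level switch) = exp(−0.0011 × 100) = 0.895834
R(trip amplifier) = exp(−0.0023 × 100) = 0.794534
R(logic solver) = exp(−0.00035 × 100) = 0.965605
Parallel (pressure transmitter, level switch, and trip amplifier): 1 − (1 − 0.733447)(1 − 0.895834)(1 − 0.794534) = 0.994295
Series ([0.994295] and logic solver): 0.994295 × 0.965605 = 0.9601

0.9601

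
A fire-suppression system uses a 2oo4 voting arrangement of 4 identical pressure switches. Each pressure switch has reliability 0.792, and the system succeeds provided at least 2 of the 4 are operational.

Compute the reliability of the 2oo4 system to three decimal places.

R = Σ_{i=2}^{4} C(4,i) p^i (1−p)^{4−i} with p = 0.792
C(4,2)·0.792^2·0.208^2 = 0.16283
C(4,3)·0.792^3·0.208^1 = 0.41333
C(4,4)·0.792^4·0.208^0 = 0.39346
Sum = 0.970

0.970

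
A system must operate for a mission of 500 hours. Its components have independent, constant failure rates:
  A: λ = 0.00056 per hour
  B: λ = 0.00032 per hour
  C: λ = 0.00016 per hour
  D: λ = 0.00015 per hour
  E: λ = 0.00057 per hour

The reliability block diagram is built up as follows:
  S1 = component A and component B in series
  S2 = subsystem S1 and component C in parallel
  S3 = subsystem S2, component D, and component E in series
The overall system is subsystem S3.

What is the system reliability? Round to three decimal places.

0.679

R(A) = exp(−0.00056 × 500) = 0.75578
R(B) = exp(−0.00032 × 500) = 0.85214
R(C) = exp(−0.00016 × 500) = 0.92312
R(D) = exp(−0.00015 × 500) = 0.92774
R(E) = exp(−0.00057 × 500) = 0.75201
Series (A and B): 0.75578 × 0.85214 = 0.64403
Parallel ([0.64403] and C): 1 − (1 − 0.64403)(1 − 0.92312) = 0.97263
Series ([0.97263], D, and E): 0.97263 × 0.92774 × 0.75201 = 0.679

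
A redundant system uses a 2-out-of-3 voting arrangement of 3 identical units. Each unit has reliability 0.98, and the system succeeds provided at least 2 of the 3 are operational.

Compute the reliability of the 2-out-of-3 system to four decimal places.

R = Σ_{i=2}^{3} C(3,i) p^i (1−p)^{3−i} with p = 0.98
C(3,2)·0.98^2·0.02^1 = 0.057624
C(3,3)·0.98^3·0.02^0 = 0.941192
Sum = 0.9988

0.9988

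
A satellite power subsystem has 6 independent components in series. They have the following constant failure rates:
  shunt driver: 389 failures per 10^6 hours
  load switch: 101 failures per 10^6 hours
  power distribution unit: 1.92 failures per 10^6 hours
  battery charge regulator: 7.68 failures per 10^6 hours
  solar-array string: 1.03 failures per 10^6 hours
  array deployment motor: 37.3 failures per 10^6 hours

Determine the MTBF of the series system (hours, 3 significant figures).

1860

Series of exponential components: λ_sys = Σ λ_i
λ_sys = 0.000389 + 0.000101 + 0.00000192 + 0.00000768 + 0.00000103 + 0.0000373 = 5.3793e-04 /h
MTBF = 1 / λ_sys = 1860 h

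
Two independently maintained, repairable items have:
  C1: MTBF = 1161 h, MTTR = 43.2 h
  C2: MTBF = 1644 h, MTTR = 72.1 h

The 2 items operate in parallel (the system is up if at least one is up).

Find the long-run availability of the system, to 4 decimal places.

A(C1) = MTBF/(MTBF+MTTR) = 1161/(1161+43.2) = 0.964126
A(C2) = MTBF/(MTBF+MTTR) = 1644/(1644+72.1) = 0.957986
Parallel availability: 1 − (1 − 0.964126)(1 − 0.957986) = 0.9985

0.9985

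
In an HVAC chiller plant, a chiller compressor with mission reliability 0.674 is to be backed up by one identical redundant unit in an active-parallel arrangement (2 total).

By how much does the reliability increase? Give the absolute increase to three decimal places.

R_before = 0.674
R_after = 1 − (1 − 0.674)^2 = 0.894
ΔR = 0.894 − 0.674 = 0.220

0.220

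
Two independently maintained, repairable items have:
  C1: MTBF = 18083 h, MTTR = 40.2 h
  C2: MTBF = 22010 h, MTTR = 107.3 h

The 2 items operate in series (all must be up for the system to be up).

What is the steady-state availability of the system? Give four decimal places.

A(C1) = MTBF/(MTBF+MTTR) = 18083/(18083+40.2) = 0.997782
A(C2) = MTBF/(MTBF+MTTR) = 22010/(22010+107.3) = 0.995149
Series availability: 0.997782 × 0.995149 = 0.9929

0.9929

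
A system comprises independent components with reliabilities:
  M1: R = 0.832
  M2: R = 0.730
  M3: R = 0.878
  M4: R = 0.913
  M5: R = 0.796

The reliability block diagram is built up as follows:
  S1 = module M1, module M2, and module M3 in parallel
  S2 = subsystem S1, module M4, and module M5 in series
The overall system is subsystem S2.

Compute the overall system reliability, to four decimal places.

0.7227

Parallel (M1, M2, and M3): 1 − (1 − 0.832000)(1 − 0.730000)(1 − 0.878000) = 0.994466
Series ([0.994466], M4, and M5): 0.994466 × 0.913000 × 0.796000 = 0.7227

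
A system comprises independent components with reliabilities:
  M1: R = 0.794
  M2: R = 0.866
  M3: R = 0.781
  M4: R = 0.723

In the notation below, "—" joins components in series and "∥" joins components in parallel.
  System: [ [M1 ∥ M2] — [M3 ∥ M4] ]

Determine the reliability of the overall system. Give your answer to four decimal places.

Parallel (M1 and M2): 1 − (1 − 0.794000)(1 − 0.866000) = 0.972396
Parallel (M3 and M4): 1 − (1 − 0.781000)(1 − 0.723000) = 0.939337
Series ([0.972396] and [0.939337]): 0.972396 × 0.939337 = 0.9134

0.9134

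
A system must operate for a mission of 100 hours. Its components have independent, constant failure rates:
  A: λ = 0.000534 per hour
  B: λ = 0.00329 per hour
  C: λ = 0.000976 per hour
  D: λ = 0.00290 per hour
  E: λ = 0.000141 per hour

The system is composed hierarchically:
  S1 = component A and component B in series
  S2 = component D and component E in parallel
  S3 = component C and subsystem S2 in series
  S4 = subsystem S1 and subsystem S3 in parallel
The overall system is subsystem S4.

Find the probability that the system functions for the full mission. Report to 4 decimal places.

R(A) = exp(−0.000534 × 100) = 0.948001
R(B) = exp(−0.00329 × 100) = 0.719643
R(C) = exp(−0.000976 × 100) = 0.907012
R(D) = exp(−0.00290 × 100) = 0.748264
R(E) = exp(−0.000141 × 100) = 0.985999
Series (A and B): 0.948001 × 0.719643 = 0.682222
Parallel (D and E): 1 − (1 − 0.748264)(1 − 0.985999) = 0.996475
Series (C and [0.996475]): 0.907012 × 0.996475 = 0.903815
Parallel ([0.682222] and [0.903815]): 1 − (1 − 0.682222)(1 − 0.903815) = 0.9694

0.9694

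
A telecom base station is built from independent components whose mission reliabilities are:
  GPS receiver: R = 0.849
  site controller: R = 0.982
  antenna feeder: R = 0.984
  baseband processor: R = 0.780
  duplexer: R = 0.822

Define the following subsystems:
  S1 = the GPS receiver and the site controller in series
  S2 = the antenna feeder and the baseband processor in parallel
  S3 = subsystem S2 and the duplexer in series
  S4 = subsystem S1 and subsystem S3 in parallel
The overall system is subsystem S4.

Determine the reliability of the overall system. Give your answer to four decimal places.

0.9699

Series (GPS receiver and site controller): 0.849000 × 0.982000 = 0.833718
Parallel (antenna feeder and baseband processor): 1 − (1 − 0.984000)(1 − 0.780000) = 0.996480
Series ([0.996480] and duplexer): 0.996480 × 0.822000 = 0.819107
Parallel ([0.833718] and [0.819107]): 1 − (1 − 0.833718)(1 − 0.819107) = 0.9699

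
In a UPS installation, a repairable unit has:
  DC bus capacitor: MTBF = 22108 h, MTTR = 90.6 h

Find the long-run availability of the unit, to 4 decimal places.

A(DC bus capacitor) = MTBF/(MTBF+MTTR) = 22108/(22108+90.6) = 0.9959

0.9959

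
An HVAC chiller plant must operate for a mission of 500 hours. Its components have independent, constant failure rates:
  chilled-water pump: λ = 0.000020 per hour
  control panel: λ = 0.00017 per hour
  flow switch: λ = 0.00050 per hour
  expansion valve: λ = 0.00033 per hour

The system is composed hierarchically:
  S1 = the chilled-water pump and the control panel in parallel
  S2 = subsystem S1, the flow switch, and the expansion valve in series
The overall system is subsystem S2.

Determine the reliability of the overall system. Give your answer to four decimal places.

0.6598

R(chilled-water pump) = exp(−0.000020 × 500) = 0.990050
R(control panel) = exp(−0.00017 × 500) = 0.918512
R(flow switch) = exp(−0.00050 × 500) = 0.778801
R(expansion valve) = exp(−0.00033 × 500) = 0.847894
Parallel (chilled-water pump and control panel): 1 − (1 − 0.990050)(1 − 0.918512) = 0.999189
Series ([0.999189], flow switch, and expansion valve): 0.999189 × 0.778801 × 0.847894 = 0.6598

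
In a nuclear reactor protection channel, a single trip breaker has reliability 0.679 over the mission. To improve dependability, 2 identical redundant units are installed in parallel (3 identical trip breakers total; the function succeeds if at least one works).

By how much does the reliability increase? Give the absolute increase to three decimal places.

R_before = 0.679
R_after = 1 − (1 − 0.679)^3 = 0.967
ΔR = 0.967 − 0.679 = 0.288

0.288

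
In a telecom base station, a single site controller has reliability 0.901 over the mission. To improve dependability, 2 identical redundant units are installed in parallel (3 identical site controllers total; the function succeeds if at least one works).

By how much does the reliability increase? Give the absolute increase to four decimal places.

R_before = 0.901
R_after = 1 − (1 − 0.901)^3 = 0.9990
ΔR = 0.9990 − 0.901 = 0.0980

0.0980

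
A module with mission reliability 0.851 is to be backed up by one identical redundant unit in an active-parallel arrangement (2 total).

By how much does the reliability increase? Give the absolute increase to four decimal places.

R_before = 0.851
R_after = 1 − (1 − 0.851)^2 = 0.9778
ΔR = 0.9778 − 0.851 = 0.1268

0.1268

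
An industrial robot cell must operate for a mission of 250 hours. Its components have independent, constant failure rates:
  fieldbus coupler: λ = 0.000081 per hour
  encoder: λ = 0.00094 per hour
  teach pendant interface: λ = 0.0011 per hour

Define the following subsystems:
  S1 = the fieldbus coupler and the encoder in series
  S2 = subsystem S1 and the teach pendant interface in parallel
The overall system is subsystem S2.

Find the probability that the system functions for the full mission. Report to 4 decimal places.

R(fieldbus coupler) = exp(−0.000081 × 250) = 0.979954
R(encoder) = exp(−0.00094 × 250) = 0.790571
R(teach pendant interface) = exp(−0.0011 × 250) = 0.759572
Series (fieldbus coupler and encoder): 0.979954 × 0.790571 = 0.774723
Parallel ([0.774723] and teach pendant interface): 1 − (1 − 0.774723)(1 − 0.759572) = 0.9458

0.9458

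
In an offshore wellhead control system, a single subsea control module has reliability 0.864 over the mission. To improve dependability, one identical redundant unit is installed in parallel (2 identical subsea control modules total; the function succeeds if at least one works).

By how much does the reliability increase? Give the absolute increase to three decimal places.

0.118

R_before = 0.864
R_after = 1 − (1 − 0.864)^2 = 0.982
ΔR = 0.982 − 0.864 = 0.118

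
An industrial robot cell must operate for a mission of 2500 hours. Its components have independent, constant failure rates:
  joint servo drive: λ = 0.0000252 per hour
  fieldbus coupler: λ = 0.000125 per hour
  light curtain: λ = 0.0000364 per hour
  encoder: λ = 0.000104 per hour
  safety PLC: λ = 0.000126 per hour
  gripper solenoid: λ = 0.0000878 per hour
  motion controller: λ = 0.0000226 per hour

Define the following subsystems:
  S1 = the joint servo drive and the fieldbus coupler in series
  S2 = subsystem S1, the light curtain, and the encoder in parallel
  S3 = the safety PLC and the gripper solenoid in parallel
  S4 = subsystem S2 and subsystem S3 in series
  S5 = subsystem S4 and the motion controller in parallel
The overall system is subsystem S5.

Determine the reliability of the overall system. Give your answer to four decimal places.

R(joint servo drive) = exp(−0.0000252 × 2500) = 0.938943
R(fieldbus coupler) = exp(−0.000125 × 2500) = 0.731616
R(light curtain) = exp(−0.0000364 × 2500) = 0.913018
R(encoder) = exp(−0.000104 × 2500) = 0.771052
R(safety PLC) = exp(−0.000126 × 2500) = 0.729789
R(gripper solenoid) = exp(−0.0000878 × 2500) = 0.802920
R(motion controller) = exp(−0.0000226 × 2500) = 0.945066
Series (joint servo drive and fieldbus coupler): 0.938943 × 0.731616 = 0.686946
Parallel ([0.686946], light curtain, and encoder): 1 − (1 − 0.686946)(1 − 0.913018)(1 − 0.771052) = 0.993766
Parallel (safety PLC and gripper solenoid): 1 − (1 − 0.729789)(1 − 0.802920) = 0.946747
Series ([0.993766] and [0.946747]): 0.993766 × 0.946747 = 0.940845
Parallel ([0.940845] and motion controller): 1 − (1 − 0.940845)(1 − 0.945066) = 0.9968

0.9968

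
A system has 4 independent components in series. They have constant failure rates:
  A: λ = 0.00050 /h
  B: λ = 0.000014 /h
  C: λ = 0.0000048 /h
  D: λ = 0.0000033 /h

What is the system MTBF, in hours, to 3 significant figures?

Series of exponential components: λ_sys = Σ λ_i
λ_sys = 0.00050 + 0.000014 + 0.0000048 + 0.0000033 = 5.2210e-04 /h
MTBF = 1 / λ_sys = 1920 h

1920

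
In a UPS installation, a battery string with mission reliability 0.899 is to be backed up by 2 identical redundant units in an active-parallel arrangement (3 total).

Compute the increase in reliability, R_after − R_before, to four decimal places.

0.1000

R_before = 0.899
R_after = 1 − (1 − 0.899)^3 = 0.9990
ΔR = 0.9990 − 0.899 = 0.1000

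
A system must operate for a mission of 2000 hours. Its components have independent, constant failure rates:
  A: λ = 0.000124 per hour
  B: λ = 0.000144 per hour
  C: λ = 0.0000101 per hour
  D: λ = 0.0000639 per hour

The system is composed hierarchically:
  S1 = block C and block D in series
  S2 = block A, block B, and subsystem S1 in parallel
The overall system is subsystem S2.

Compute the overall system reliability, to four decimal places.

R(A) = exp(−0.000124 × 2000) = 0.780360
R(B) = exp(−0.000144 × 2000) = 0.749762
R(C) = exp(−0.0000101 × 2000) = 0.980003
R(D) = exp(−0.0000639 × 2000) = 0.880029
Series (C and D): 0.980003 × 0.880029 = 0.862431
Parallel (A, B, and [0.862431]): 1 − (1 − 0.780360)(1 − 0.749762)(1 − 0.862431) = 0.9924

0.9924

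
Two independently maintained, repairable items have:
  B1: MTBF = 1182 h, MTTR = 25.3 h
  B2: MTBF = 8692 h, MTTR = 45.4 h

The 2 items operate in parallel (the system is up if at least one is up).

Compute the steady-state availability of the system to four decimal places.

A(B1) = MTBF/(MTBF+MTTR) = 1182/(1182+25.3) = 0.979044
A(B2) = MTBF/(MTBF+MTTR) = 8692/(8692+45.4) = 0.994804
Parallel availability: 1 − (1 − 0.979044)(1 − 0.994804) = 0.9999

0.9999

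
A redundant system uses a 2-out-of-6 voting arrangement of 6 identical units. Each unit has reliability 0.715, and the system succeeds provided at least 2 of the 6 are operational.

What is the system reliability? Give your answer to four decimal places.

0.9914

R = Σ_{i=2}^{6} C(6,i) p^i (1−p)^{6−i} with p = 0.715
C(6,2)·0.715^2·0.285^4 = 0.050592
C(6,3)·0.715^3·0.285^3 = 0.169232
C(6,4)·0.715^4·0.285^2 = 0.318424
C(6,5)·0.715^5·0.285^1 = 0.319541
C(6,6)·0.715^6·0.285^0 = 0.133609
Sum = 0.9914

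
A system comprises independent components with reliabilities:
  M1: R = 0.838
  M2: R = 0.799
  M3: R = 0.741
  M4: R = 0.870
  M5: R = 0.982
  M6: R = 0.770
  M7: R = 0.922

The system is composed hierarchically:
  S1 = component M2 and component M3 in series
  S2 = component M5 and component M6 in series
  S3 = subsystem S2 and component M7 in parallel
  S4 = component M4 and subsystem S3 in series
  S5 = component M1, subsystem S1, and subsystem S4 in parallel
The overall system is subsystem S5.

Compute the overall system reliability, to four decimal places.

0.9903

Series (M2 and M3): 0.799000 × 0.741000 = 0.592059
Series (M5 and M6): 0.982000 × 0.770000 = 0.756140
Parallel ([0.756140] and M7): 1 − (1 − 0.756140)(1 − 0.922000) = 0.980979
Series (M4 and [0.980979]): 0.870000 × 0.980979 = 0.853452
Parallel (M1, [0.592059], and [0.853452]): 1 − (1 − 0.838000)(1 − 0.592059)(1 − 0.853452) = 0.9903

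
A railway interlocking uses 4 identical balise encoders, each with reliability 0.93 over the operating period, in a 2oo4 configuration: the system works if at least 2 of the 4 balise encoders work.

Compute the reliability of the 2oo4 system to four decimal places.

0.9987

R = Σ_{i=2}^{4} C(4,i) p^i (1−p)^{4−i} with p = 0.93
C(4,2)·0.93^2·0.07^2 = 0.025428
C(4,3)·0.93^3·0.07^1 = 0.225220
C(4,4)·0.93^4·0.07^0 = 0.748052
Sum = 0.9987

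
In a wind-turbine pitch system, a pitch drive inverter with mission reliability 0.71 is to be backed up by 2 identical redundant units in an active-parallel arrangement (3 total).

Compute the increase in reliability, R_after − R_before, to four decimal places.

R_before = 0.71
R_after = 1 − (1 − 0.71)^3 = 0.9756
ΔR = 0.9756 − 0.71 = 0.2656

0.2656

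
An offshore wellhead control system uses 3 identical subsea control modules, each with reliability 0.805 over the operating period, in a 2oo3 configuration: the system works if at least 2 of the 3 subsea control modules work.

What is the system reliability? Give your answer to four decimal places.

R = Σ_{i=2}^{3} C(3,i) p^i (1−p)^{3−i} with p = 0.805
C(3,2)·0.805^2·0.195^1 = 0.379095
C(3,3)·0.805^3·0.195^0 = 0.521660
Sum = 0.9008

0.9008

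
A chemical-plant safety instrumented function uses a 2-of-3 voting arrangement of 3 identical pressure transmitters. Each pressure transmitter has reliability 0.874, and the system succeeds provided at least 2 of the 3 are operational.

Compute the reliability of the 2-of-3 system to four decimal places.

0.9564

R = Σ_{i=2}^{3} C(3,i) p^i (1−p)^{3−i} with p = 0.874
C(3,2)·0.874^2·0.126^1 = 0.288745
C(3,3)·0.874^3·0.126^0 = 0.667628
Sum = 0.9564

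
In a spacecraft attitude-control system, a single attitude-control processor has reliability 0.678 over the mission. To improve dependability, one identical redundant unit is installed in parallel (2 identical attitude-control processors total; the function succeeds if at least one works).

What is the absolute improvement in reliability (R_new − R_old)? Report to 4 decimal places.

R_before = 0.678
R_after = 1 − (1 − 0.678)^2 = 0.8963
ΔR = 0.8963 − 0.678 = 0.2183

0.2183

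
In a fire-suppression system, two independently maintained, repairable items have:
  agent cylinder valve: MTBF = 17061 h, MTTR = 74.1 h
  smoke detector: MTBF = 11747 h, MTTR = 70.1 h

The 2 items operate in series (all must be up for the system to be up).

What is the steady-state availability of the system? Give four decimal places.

A(agent cylinder valve) = MTBF/(MTBF+MTTR) = 17061/(17061+74.1) = 0.995676
A(smoke detector) = MTBF/(MTBF+MTTR) = 11747/(11747+70.1) = 0.994068
Series availability: 0.995676 × 0.994068 = 0.9898

0.9898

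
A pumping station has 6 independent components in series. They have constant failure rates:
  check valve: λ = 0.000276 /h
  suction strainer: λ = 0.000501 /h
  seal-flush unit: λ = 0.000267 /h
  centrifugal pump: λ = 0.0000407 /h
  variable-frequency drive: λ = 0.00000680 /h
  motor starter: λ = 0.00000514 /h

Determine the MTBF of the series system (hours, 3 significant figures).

Series of exponential components: λ_sys = Σ λ_i
λ_sys = 0.000276 + 0.000501 + 0.000267 + 0.0000407 + 0.00000680 + 0.00000514 = 1.0966e-03 /h
MTBF = 1 / λ_sys = 912 h

912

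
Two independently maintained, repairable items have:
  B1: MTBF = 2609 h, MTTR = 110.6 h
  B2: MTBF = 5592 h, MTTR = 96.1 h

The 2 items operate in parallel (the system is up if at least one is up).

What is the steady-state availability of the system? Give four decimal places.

0.9993

A(B1) = MTBF/(MTBF+MTTR) = 2609/(2609+110.6) = 0.959332
A(B2) = MTBF/(MTBF+MTTR) = 5592/(5592+96.1) = 0.983105
Parallel availability: 1 − (1 − 0.959332)(1 − 0.983105) = 0.9993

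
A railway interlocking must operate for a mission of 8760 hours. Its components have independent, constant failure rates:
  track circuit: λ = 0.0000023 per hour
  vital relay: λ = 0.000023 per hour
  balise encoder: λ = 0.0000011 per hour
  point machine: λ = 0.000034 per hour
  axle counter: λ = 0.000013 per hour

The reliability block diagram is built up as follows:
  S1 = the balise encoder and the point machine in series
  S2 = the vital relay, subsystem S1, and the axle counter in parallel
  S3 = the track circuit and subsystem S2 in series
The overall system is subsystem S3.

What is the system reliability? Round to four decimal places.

0.9750

R(track circuit) = exp(−0.0000023 × 8760) = 0.980054
R(vital relay) = exp(−0.000023 × 8760) = 0.817520
R(balise encoder) = exp(−0.0000011 × 8760) = 0.990410
R(point machine) = exp(−0.000034 × 8760) = 0.742420
R(axle counter) = exp(−0.000013 × 8760) = 0.892365
Series (balise encoder and point machine): 0.990410 × 0.742420 = 0.735300
Parallel (vital relay, [0.735300], and axle counter): 1 − (1 − 0.817520)(1 − 0.735300)(1 − 0.892365) = 0.994801
Series (track circuit and [0.994801]): 0.980054 × 0.994801 = 0.9750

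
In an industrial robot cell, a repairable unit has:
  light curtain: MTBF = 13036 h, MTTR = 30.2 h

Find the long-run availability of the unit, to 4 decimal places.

0.9977

A(light curtain) = MTBF/(MTBF+MTTR) = 13036/(13036+30.2) = 0.9977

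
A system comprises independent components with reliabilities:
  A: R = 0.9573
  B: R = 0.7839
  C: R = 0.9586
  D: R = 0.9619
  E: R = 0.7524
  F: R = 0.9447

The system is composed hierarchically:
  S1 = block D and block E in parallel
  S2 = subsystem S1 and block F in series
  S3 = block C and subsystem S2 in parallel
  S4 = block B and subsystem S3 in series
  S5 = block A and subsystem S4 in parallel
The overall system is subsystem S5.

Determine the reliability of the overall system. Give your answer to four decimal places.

Parallel (D and E): 1 − (1 − 0.961900)(1 − 0.752400) = 0.990566
Series ([0.990566] and F): 0.990566 × 0.944700 = 0.935788
Parallel (C and [0.935788]): 1 − (1 − 0.958600)(1 − 0.935788) = 0.997342
Series (B and [0.997342]): 0.783900 × 0.997342 = 0.781816
Parallel (A and [0.781816]): 1 − (1 − 0.957300)(1 − 0.781816) = 0.9907

0.9907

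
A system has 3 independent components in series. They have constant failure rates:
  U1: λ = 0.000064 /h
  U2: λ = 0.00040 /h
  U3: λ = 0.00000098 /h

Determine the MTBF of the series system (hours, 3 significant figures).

2150

Series of exponential components: λ_sys = Σ λ_i
λ_sys = 0.000064 + 0.00040 + 0.00000098 = 4.6498e-04 /h
MTBF = 1 / λ_sys = 2150 h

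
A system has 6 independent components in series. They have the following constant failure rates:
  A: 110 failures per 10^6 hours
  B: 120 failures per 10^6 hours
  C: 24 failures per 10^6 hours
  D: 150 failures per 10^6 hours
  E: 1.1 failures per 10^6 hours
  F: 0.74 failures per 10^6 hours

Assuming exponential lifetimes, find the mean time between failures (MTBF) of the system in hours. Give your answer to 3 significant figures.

2460

Series of exponential components: λ_sys = Σ λ_i
λ_sys = 0.00011 + 0.00012 + 0.000024 + 0.00015 + 0.0000011 + 0.00000074 = 4.0584e-04 /h
MTBF = 1 / λ_sys = 2460 h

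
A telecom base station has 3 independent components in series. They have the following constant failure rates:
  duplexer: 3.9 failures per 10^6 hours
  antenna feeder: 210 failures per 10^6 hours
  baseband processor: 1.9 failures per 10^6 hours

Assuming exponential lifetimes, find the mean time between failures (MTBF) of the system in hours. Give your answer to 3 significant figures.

Series of exponential components: λ_sys = Σ λ_i
λ_sys = 0.0000039 + 0.00021 + 0.0000019 = 2.1580e-04 /h
MTBF = 1 / λ_sys = 4630 h

4630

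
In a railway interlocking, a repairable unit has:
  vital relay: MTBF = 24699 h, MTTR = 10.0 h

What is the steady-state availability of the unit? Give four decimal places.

A(vital relay) = MTBF/(MTBF+MTTR) = 24699/(24699+10.0) = 0.9996

0.9996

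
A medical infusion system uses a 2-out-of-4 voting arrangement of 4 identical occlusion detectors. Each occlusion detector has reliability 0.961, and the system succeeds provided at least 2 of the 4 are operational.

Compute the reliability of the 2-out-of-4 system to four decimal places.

R = Σ_{i=2}^{4} C(4,i) p^i (1−p)^{4−i} with p = 0.961
C(4,2)·0.961^2·0.039^2 = 0.008428
C(4,3)·0.961^3·0.039^1 = 0.138451
C(4,4)·0.961^4·0.039^0 = 0.852891
Sum = 0.9998

0.9998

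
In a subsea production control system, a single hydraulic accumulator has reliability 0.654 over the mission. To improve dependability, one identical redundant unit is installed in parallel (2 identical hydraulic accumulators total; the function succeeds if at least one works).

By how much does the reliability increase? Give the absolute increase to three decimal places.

0.226

R_before = 0.654
R_after = 1 − (1 − 0.654)^2 = 0.880
ΔR = 0.880 − 0.654 = 0.226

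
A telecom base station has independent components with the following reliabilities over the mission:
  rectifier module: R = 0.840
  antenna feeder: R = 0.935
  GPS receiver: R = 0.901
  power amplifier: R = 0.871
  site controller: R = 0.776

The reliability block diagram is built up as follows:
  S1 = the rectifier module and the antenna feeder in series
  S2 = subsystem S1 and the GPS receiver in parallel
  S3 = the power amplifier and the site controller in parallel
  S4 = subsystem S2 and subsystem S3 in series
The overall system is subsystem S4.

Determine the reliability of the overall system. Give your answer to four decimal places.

0.9505

Series (rectifier module and antenna feeder): 0.840000 × 0.935000 = 0.785400
Parallel ([0.785400] and GPS receiver): 1 − (1 − 0.785400)(1 − 0.901000) = 0.978755
Parallel (power amplifier and site controller): 1 − (1 − 0.871000)(1 − 0.776000) = 0.971104
Series ([0.978755] and [0.971104]): 0.978755 × 0.971104 = 0.9505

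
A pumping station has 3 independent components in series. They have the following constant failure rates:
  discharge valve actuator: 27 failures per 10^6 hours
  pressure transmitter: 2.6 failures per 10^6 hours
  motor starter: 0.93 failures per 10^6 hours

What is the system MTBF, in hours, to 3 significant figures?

Series of exponential components: λ_sys = Σ λ_i
λ_sys = 0.000027 + 0.0000026 + 0.00000093 = 3.0530e-05 /h
MTBF = 1 / λ_sys = 32800 h

32800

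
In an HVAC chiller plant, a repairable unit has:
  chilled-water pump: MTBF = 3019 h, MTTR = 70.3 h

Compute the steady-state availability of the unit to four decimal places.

0.9772

A(chilled-water pump) = MTBF/(MTBF+MTTR) = 3019/(3019+70.3) = 0.9772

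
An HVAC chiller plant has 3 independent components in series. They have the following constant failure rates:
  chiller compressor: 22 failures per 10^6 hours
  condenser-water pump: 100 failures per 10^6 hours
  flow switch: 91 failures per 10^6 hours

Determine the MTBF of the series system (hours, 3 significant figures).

4690

Series of exponential components: λ_sys = Σ λ_i
λ_sys = 0.000022 + 0.00010 + 0.000091 = 2.1300e-04 /h
MTBF = 1 / λ_sys = 4690 h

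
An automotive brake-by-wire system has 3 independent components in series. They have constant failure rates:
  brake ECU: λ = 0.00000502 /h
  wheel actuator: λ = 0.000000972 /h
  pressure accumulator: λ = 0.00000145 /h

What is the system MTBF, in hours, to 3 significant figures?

Series of exponential components: λ_sys = Σ λ_i
λ_sys = 0.00000502 + 0.000000972 + 0.00000145 = 7.4420e-06 /h
MTBF = 1 / λ_sys = 134000 h

134000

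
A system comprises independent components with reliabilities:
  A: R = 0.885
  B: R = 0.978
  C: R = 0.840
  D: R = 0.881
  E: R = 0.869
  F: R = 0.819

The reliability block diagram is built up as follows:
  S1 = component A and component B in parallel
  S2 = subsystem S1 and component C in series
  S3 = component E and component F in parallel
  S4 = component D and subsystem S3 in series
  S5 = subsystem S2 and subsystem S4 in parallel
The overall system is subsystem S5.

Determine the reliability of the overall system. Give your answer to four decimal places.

Parallel (A and B): 1 − (1 − 0.885000)(1 − 0.978000) = 0.997470
Series ([0.997470] and C): 0.997470 × 0.840000 = 0.837875
Parallel (E and F): 1 − (1 − 0.869000)(1 − 0.819000) = 0.976289
Series (D and [0.976289]): 0.881000 × 0.976289 = 0.860111
Parallel ([0.837875] and [0.860111]): 1 − (1 − 0.837875)(1 − 0.860111) = 0.9773

0.9773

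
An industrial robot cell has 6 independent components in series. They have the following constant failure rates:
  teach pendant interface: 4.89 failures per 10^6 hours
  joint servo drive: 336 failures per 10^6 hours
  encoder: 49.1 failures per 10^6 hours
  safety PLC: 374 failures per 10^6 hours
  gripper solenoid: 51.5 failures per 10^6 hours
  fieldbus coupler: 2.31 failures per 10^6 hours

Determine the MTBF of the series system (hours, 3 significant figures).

Series of exponential components: λ_sys = Σ λ_i
λ_sys = 0.00000489 + 0.000336 + 0.0000491 + 0.000374 + 0.0000515 + 0.00000231 = 8.1780e-04 /h
MTBF = 1 / λ_sys = 1220 h

1220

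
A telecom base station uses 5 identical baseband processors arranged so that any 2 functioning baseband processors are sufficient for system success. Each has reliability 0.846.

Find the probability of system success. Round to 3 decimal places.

R = Σ_{i=2}^{5} C(5,i) p^i (1−p)^{5−i} with p = 0.846
C(5,2)·0.846^2·0.154^3 = 0.02614
C(5,3)·0.846^3·0.154^2 = 0.14360
C(5,4)·0.846^4·0.154^1 = 0.39443
C(5,5)·0.846^5·0.154^0 = 0.43336
Sum = 0.998

0.998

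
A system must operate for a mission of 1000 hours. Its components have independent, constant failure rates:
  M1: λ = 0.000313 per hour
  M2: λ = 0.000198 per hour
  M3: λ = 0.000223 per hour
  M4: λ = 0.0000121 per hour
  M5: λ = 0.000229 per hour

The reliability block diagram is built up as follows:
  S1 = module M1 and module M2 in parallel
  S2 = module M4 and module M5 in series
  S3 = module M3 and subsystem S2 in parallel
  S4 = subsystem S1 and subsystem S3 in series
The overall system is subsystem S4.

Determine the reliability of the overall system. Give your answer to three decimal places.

R(M1) = exp(−0.000313 × 1000) = 0.73125
R(M2) = exp(−0.000198 × 1000) = 0.82037
R(M3) = exp(−0.000223 × 1000) = 0.80011
R(M4) = exp(−0.0000121 × 1000) = 0.98797
R(M5) = exp(−0.000229 × 1000) = 0.79533
Parallel (M1 and M2): 1 − (1 − 0.73125)(1 − 0.82037) = 0.95172
Series (M4 and M5): 0.98797 × 0.79533 = 0.78576
Parallel (M3 and [0.78576]): 1 − (1 − 0.80011)(1 − 0.78576) = 0.95718
Series ([0.95172] and [0.95718]): 0.95172 × 0.95718 = 0.911

0.911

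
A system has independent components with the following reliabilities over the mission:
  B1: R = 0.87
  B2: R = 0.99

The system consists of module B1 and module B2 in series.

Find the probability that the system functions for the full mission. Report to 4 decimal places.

0.8613

Series (B1 and B2): 0.870000 × 0.990000 = 0.8613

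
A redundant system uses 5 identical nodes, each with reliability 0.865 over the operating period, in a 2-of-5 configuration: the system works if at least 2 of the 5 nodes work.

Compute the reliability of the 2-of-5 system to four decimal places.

R = Σ_{i=2}^{5} C(5,i) p^i (1−p)^{5−i} with p = 0.865
C(5,2)·0.865^2·0.135^3 = 0.018409
C(5,3)·0.865^3·0.135^2 = 0.117955
C(5,4)·0.865^4·0.135^1 = 0.377892
C(5,5)·0.865^5·0.135^0 = 0.484262
Sum = 0.9985

0.9985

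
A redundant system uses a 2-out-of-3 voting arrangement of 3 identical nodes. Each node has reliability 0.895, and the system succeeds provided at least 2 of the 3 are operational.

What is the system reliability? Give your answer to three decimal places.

R = Σ_{i=2}^{3} C(3,i) p^i (1−p)^{3−i} with p = 0.895
C(3,2)·0.895^2·0.105^1 = 0.25232
C(3,3)·0.895^3·0.105^0 = 0.71692
Sum = 0.969

0.969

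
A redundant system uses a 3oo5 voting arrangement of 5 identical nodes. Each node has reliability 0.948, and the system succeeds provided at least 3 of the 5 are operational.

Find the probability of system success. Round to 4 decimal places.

R = Σ_{i=3}^{5} C(5,i) p^i (1−p)^{5−i} with p = 0.948
C(5,3)·0.948^3·0.052^2 = 0.023037
C(5,4)·0.948^4·0.052^1 = 0.209994
C(5,5)·0.948^5·0.052^0 = 0.765670
Sum = 0.9987

0.9987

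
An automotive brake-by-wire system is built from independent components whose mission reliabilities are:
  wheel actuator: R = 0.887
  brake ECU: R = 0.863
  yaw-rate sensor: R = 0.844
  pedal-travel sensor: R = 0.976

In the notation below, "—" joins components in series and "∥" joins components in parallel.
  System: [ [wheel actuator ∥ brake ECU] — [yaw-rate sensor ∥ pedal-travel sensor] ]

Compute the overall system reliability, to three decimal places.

Parallel (wheel actuator and brake ECU): 1 − (1 − 0.88700)(1 − 0.86300) = 0.98452
Parallel (yaw-rate sensor and pedal-travel sensor): 1 − (1 − 0.84400)(1 − 0.97600) = 0.99626
Series ([0.98452] and [0.99626]): 0.98452 × 0.99626 = 0.981

0.981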